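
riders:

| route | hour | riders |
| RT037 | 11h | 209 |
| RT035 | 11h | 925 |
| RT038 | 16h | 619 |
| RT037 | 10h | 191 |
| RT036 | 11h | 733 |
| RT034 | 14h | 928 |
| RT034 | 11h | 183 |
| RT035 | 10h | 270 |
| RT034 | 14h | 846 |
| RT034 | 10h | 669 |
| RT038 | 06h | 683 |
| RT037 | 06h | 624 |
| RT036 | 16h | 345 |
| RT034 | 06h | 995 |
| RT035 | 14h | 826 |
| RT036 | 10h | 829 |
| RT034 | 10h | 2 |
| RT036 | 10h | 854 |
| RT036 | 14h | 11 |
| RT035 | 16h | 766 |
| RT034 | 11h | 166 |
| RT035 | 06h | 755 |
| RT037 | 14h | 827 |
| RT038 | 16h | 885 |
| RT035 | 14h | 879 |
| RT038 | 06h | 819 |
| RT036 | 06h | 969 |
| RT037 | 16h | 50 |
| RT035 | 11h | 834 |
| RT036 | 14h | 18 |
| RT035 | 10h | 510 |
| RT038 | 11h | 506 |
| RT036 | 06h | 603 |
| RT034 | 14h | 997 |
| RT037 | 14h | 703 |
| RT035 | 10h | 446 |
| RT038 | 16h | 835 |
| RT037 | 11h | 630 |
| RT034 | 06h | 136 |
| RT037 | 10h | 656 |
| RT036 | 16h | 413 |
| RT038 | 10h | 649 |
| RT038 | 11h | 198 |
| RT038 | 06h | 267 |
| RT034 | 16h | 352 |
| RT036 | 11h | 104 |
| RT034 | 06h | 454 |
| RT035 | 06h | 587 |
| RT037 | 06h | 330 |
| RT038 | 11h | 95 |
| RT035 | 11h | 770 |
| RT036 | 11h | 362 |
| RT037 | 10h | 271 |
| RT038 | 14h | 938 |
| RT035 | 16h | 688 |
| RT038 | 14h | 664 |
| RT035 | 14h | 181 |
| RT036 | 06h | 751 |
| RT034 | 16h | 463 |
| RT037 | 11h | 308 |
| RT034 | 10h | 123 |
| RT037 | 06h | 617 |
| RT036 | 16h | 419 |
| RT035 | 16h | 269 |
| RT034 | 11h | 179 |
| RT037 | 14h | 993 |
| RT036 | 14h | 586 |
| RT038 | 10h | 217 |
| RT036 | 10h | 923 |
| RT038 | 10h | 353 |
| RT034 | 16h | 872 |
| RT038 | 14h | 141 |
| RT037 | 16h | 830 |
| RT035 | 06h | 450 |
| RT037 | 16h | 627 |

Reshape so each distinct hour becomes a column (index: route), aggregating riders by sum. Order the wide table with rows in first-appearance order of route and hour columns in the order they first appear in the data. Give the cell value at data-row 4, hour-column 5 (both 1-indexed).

With rows in first-appearance order of route, row 4 is route=RT036. hour columns in first-appearance order: 11h, 16h, 10h, 14h, 06h; column 5 is 06h.
Long rows with route=RT036, hour=06h: 969 + 603 + 751 = 2323.

2323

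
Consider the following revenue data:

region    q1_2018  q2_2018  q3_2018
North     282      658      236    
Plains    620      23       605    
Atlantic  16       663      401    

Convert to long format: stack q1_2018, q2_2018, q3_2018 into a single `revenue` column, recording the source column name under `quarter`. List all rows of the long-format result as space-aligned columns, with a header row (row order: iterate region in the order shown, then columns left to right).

Each (region, column) pair becomes one row: 3 × 3 = 9 rows.
For example, (North, q1_2018) → revenue=282.

region    quarter  revenue
North     q1_2018  282    
North     q2_2018  658    
North     q3_2018  236    
Plains    q1_2018  620    
Plains    q2_2018  23     
Plains    q3_2018  605    
Atlantic  q1_2018  16     
Atlantic  q2_2018  663    
Atlantic  q3_2018  401    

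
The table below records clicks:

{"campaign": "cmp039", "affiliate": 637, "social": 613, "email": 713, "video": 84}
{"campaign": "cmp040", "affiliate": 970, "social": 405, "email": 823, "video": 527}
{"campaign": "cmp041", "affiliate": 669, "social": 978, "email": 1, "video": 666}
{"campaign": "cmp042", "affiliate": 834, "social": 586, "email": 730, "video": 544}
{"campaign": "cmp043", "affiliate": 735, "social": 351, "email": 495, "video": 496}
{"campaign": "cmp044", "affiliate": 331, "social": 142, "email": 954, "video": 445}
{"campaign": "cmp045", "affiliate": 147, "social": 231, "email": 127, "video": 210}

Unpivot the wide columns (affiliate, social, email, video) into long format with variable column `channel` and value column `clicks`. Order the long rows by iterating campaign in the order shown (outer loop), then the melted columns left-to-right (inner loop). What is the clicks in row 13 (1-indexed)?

834

28 rows total (7 × 4). Row 13: index ⌊(13-1)/4⌋ = 3 into campaign → cmp042; (13-1) mod 4 = 0 into the melted columns → affiliate.
So row 13 is (cmp042, affiliate, 834); clicks = 834.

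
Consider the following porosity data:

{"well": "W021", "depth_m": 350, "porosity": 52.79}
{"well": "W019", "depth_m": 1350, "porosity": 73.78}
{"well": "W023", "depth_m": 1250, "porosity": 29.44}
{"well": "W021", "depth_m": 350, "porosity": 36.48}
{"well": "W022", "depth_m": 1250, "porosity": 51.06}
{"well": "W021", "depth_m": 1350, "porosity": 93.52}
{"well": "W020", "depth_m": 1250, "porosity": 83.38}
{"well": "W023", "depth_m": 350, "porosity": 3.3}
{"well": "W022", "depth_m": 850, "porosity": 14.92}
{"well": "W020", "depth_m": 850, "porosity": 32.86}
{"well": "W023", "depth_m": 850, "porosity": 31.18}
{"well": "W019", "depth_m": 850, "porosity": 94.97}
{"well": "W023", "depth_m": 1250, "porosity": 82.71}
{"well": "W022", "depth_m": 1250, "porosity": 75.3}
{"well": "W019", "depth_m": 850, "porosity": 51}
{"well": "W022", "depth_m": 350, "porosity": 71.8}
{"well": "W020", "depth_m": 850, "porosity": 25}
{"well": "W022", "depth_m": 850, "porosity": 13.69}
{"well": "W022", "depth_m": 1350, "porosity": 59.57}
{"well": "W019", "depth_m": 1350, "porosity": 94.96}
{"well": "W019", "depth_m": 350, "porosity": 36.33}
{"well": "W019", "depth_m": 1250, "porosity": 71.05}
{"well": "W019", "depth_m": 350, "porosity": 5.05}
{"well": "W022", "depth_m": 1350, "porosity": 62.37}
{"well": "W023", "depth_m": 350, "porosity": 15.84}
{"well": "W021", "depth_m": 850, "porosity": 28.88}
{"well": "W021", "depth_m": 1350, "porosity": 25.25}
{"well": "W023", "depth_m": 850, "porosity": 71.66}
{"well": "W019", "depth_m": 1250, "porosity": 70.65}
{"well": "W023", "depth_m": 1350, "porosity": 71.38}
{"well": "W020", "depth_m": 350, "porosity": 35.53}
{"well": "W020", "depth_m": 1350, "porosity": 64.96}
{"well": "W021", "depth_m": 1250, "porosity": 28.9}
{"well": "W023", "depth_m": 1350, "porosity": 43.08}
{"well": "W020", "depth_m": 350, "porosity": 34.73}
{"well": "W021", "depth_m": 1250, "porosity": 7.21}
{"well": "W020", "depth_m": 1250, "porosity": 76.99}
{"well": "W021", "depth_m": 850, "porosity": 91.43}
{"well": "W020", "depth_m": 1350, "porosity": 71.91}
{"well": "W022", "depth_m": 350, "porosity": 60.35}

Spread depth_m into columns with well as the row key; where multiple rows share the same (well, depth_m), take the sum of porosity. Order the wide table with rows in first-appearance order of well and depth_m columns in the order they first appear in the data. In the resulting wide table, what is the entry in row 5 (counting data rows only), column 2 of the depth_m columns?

136.87

With rows in first-appearance order of well, row 5 is well=W020. depth_m columns in first-appearance order: 350, 1350, 1250, 850; column 2 is 1350.
Long rows with well=W020, depth_m=1350: 64.96 + 71.91 = 136.87.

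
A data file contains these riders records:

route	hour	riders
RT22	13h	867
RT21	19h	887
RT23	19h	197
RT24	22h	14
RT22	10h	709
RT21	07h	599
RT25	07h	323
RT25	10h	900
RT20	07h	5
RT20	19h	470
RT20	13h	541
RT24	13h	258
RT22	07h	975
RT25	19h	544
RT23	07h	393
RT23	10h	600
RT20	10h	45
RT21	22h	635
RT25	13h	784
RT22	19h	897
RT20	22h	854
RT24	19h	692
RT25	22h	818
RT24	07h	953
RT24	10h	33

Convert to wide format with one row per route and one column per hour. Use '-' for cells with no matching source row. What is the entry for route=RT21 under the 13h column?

-

No long-format row has route=RT21 and hour=13h, so the cell is -.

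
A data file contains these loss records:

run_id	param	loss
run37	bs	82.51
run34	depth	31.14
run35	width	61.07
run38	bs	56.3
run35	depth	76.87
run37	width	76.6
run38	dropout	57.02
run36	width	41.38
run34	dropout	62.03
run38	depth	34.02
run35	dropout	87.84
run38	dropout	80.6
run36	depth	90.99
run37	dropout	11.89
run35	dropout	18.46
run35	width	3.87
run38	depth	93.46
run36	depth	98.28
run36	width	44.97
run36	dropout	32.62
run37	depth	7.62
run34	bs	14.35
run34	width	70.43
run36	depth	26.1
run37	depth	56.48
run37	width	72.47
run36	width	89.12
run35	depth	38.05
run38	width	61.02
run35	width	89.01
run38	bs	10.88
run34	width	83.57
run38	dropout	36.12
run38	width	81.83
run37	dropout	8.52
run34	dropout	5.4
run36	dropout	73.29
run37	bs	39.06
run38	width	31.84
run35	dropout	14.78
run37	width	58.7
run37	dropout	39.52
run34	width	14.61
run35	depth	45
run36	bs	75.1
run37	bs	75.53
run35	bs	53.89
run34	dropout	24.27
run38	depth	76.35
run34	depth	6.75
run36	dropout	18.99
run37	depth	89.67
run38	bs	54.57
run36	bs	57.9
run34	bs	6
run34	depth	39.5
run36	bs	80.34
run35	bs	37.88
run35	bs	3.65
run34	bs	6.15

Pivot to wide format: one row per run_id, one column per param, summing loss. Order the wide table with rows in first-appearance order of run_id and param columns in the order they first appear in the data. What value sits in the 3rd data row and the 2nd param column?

159.92

With rows in first-appearance order of run_id, row 3 is run_id=run35. param columns in first-appearance order: bs, depth, width, dropout; column 2 is depth.
Long rows with run_id=run35, param=depth: 76.87 + 38.05 + 45 = 159.92.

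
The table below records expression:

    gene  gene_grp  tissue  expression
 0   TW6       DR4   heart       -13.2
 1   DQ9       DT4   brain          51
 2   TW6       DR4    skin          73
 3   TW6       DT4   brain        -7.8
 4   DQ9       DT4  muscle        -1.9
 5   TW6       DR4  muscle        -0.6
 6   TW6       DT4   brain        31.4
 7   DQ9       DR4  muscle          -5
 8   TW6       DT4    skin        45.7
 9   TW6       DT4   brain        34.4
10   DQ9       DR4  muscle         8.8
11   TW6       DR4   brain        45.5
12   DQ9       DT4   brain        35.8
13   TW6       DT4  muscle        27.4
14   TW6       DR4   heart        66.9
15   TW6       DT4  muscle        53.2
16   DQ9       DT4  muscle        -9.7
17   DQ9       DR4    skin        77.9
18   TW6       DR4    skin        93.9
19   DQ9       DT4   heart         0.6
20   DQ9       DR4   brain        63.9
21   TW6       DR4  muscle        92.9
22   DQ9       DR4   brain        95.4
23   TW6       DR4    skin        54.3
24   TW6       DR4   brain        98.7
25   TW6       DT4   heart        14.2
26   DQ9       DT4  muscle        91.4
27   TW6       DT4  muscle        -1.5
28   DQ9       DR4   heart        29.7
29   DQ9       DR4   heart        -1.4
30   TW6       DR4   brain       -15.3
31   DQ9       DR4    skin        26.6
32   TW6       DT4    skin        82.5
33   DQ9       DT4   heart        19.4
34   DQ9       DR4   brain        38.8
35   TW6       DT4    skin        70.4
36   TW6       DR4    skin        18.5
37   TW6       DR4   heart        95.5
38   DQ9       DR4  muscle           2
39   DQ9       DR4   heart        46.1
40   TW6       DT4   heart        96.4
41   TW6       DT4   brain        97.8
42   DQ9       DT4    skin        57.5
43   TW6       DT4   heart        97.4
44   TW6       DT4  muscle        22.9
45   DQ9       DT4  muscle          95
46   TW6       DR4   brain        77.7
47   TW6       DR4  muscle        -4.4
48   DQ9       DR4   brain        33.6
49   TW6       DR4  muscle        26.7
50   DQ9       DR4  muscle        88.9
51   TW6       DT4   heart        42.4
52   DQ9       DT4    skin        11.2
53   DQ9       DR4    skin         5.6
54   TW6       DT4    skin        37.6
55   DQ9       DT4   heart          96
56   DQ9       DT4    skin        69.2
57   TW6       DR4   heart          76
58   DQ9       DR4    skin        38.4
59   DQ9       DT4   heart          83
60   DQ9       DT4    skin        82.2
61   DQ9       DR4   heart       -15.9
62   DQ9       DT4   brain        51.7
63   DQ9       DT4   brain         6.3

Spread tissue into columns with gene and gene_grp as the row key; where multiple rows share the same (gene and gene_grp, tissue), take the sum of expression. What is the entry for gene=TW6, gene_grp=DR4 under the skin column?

239.7

Rows with gene=TW6, gene_grp=DR4 and tissue=skin: expression values are 73, 93.9, 54.3, 18.5.
73 + 93.9 + 54.3 + 18.5 = 239.7.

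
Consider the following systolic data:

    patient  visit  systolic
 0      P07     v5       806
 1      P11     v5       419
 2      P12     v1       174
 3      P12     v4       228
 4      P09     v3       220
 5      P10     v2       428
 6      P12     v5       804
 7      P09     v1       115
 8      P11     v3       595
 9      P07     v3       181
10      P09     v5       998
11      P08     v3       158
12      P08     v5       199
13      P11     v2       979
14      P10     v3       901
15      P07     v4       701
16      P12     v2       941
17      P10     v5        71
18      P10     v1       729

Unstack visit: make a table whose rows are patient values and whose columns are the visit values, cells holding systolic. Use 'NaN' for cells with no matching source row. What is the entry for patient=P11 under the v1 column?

No long-format row has patient=P11 and visit=v1, so the cell is NaN.

NaN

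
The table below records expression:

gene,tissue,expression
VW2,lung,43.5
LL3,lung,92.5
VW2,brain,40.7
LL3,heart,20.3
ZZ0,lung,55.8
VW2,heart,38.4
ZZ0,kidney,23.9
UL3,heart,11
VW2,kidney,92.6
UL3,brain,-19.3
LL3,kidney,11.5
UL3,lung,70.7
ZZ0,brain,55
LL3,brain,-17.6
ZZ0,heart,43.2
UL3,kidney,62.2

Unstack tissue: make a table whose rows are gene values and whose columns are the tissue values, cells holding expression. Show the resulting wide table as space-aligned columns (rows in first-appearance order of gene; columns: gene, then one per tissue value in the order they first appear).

Columns: gene plus the 4 distinct tissue values (lung, brain, heart, kidney).
For example, row VW2 column lung takes expression=43.5 from the long row (VW2, lung).

gene  lung  brain  heart  kidney
VW2   43.5  40.7   38.4   92.6  
LL3   92.5  -17.6  20.3   11.5  
ZZ0   55.8  55     43.2   23.9  
UL3   70.7  -19.3  11     62.2  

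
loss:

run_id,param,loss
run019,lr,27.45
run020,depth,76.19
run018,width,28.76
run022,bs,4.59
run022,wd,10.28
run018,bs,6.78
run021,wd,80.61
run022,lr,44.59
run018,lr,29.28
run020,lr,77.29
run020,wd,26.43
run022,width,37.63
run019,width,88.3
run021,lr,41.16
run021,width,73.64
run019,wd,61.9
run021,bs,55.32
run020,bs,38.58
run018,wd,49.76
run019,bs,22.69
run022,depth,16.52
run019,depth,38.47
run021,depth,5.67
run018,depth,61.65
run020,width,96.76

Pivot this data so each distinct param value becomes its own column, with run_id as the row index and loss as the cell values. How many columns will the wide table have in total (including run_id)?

6

1 column for run_id plus 5 distinct param values → 6 columns.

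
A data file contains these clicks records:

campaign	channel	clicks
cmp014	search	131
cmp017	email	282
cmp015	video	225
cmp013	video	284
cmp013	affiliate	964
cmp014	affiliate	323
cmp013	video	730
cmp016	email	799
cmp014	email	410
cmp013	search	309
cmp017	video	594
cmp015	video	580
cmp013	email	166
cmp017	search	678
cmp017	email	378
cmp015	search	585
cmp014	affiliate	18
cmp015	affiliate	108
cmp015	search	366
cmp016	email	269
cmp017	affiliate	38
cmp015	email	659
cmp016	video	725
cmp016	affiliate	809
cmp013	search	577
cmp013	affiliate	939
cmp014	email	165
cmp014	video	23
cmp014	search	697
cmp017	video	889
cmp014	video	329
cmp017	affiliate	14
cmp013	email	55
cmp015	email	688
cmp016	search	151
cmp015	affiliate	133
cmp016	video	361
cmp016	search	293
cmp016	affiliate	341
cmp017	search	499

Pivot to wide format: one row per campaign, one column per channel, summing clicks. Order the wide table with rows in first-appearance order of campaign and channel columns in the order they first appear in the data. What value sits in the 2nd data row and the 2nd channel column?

With rows in first-appearance order of campaign, row 2 is campaign=cmp017. channel columns in first-appearance order: search, email, video, affiliate; column 2 is email.
Long rows with campaign=cmp017, channel=email: 282 + 378 = 660.

660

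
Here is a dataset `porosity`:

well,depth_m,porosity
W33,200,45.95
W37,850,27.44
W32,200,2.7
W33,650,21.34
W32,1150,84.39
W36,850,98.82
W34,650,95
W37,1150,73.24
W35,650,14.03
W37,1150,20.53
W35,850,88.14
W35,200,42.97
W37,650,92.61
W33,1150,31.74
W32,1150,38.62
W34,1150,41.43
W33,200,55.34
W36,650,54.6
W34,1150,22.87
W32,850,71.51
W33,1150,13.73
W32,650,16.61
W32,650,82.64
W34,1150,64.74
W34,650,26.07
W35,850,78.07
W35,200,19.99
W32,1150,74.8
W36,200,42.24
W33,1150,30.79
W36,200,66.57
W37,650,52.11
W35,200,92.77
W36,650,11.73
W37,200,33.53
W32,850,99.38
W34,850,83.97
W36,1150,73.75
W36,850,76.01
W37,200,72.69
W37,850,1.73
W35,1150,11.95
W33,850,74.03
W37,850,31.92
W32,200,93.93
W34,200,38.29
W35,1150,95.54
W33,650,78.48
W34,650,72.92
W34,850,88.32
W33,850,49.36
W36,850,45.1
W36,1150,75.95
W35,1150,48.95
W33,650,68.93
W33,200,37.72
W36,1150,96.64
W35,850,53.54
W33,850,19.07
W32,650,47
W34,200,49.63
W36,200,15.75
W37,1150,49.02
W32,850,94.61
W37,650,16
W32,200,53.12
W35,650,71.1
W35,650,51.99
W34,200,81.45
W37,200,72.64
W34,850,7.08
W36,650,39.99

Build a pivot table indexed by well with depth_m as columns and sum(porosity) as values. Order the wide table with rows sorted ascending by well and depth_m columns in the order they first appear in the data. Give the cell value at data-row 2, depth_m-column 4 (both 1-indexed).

76.26

With rows sorted ascending by well, row 2 is well=W33. depth_m columns in first-appearance order: 200, 850, 650, 1150; column 4 is 1150.
Long rows with well=W33, depth_m=1150: 31.74 + 13.73 + 30.79 = 76.26.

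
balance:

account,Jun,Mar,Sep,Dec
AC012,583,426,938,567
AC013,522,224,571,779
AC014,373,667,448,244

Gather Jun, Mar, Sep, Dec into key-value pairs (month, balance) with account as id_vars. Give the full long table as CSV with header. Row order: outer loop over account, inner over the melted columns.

Each (account, column) pair becomes one row: 3 × 4 = 12 rows.
For example, (AC012, Jun) → balance=583.

account,month,balance
AC012,Jun,583
AC012,Mar,426
AC012,Sep,938
AC012,Dec,567
AC013,Jun,522
AC013,Mar,224
AC013,Sep,571
AC013,Dec,779
AC014,Jun,373
AC014,Mar,667
AC014,Sep,448
AC014,Dec,244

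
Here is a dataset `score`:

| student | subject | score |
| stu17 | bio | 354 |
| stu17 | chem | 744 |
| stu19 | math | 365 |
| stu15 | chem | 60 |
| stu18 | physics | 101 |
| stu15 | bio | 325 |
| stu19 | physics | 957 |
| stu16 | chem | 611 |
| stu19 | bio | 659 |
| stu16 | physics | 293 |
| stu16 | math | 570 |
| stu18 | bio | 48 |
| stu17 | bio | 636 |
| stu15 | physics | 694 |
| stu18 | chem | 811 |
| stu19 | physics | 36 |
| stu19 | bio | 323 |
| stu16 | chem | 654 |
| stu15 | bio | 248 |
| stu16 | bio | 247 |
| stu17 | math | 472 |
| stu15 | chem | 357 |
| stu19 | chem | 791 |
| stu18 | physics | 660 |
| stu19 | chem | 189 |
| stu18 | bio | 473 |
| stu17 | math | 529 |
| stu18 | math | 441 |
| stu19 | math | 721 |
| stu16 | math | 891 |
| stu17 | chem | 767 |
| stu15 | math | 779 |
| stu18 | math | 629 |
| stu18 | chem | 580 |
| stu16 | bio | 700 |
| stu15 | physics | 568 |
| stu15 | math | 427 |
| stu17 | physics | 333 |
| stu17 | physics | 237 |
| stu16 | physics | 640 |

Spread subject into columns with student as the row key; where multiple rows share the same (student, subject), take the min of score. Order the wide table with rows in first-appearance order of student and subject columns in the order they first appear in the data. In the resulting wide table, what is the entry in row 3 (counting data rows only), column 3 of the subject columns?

427

With rows in first-appearance order of student, row 3 is student=stu15. subject columns in first-appearance order: bio, chem, math, physics; column 3 is math.
Long rows with student=stu15, subject=math: min(779, 427) = 427.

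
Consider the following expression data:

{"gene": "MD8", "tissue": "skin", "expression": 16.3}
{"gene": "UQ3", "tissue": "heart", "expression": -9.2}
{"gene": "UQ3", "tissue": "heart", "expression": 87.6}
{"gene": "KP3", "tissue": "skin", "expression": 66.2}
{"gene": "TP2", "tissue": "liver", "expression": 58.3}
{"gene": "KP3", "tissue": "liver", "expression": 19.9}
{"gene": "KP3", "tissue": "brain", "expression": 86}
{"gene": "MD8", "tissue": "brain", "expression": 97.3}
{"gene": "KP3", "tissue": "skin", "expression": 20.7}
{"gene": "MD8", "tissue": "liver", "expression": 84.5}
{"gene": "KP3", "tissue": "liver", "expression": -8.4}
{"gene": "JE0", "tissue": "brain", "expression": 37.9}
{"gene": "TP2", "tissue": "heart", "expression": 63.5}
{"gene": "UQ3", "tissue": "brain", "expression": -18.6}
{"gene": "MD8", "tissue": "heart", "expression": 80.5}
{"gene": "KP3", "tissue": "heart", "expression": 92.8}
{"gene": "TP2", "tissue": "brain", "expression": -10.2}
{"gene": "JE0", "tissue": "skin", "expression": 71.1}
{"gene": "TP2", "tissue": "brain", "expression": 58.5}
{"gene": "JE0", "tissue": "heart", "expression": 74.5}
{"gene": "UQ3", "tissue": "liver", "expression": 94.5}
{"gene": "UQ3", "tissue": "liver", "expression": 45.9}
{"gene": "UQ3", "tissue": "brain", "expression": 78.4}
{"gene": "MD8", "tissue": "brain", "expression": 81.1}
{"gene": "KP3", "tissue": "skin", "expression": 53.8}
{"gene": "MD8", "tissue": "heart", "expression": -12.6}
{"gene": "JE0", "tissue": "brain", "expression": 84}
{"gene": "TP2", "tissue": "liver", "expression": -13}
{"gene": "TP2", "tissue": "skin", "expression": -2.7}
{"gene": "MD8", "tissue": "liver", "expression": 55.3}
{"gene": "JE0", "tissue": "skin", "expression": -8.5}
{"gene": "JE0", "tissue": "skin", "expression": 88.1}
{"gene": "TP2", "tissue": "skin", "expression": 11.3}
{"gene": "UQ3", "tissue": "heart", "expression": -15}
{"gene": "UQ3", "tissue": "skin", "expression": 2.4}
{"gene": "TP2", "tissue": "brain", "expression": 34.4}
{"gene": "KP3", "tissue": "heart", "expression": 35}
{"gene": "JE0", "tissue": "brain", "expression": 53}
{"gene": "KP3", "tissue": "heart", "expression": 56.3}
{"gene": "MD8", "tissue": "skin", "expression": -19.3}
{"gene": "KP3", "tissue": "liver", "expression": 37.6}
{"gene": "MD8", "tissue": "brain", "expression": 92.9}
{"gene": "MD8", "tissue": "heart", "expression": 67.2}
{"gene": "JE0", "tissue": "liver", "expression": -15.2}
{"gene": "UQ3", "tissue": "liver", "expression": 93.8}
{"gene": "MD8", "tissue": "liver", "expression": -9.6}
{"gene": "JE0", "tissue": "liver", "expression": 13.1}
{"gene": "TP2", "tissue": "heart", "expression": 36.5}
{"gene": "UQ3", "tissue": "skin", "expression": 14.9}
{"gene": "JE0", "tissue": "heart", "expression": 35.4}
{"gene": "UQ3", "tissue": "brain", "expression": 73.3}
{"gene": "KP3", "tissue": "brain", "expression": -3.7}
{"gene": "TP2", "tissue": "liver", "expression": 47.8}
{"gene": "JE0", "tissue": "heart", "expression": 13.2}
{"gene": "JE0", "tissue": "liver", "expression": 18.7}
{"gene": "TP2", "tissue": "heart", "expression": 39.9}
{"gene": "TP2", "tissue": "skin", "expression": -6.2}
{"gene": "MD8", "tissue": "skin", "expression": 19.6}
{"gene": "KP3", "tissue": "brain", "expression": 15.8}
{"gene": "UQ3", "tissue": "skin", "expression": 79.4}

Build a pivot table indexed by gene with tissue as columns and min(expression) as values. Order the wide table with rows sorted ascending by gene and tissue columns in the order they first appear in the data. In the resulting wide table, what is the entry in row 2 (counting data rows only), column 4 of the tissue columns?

-3.7

With rows sorted ascending by gene, row 2 is gene=KP3. tissue columns in first-appearance order: skin, heart, liver, brain; column 4 is brain.
Long rows with gene=KP3, tissue=brain: min(86, -3.7, 15.8) = -3.7.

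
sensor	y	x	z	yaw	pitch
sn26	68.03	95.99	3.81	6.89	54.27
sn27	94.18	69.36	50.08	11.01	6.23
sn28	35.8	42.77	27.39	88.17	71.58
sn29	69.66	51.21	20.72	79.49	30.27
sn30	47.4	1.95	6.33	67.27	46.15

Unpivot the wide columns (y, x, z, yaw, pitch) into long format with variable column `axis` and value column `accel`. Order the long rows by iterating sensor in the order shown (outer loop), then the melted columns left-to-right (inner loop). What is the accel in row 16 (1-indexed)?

25 rows total (5 × 5). Row 16: index ⌊(16-1)/5⌋ = 3 into sensor → sn29; (16-1) mod 5 = 0 into the melted columns → y.
So row 16 is (sn29, y, 69.66); accel = 69.66.

69.66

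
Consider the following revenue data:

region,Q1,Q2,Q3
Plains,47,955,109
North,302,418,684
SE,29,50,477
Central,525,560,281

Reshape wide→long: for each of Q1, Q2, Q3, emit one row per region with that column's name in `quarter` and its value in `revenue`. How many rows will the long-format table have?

12

4 region values × 3 melted columns = 12 rows.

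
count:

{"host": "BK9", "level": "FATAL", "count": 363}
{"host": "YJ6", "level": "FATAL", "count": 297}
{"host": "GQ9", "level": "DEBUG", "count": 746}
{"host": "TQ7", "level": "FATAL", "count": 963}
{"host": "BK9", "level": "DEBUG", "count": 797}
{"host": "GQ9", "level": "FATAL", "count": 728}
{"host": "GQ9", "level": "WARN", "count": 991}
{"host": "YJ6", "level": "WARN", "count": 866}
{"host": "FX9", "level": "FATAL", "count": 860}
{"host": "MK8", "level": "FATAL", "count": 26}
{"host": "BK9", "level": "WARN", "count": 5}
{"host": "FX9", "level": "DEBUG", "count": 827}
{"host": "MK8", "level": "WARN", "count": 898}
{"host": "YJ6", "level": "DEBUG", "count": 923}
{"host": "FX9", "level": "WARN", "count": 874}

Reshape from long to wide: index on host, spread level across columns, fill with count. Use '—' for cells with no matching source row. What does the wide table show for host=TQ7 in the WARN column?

No long-format row has host=TQ7 and level=WARN, so the cell is —.

—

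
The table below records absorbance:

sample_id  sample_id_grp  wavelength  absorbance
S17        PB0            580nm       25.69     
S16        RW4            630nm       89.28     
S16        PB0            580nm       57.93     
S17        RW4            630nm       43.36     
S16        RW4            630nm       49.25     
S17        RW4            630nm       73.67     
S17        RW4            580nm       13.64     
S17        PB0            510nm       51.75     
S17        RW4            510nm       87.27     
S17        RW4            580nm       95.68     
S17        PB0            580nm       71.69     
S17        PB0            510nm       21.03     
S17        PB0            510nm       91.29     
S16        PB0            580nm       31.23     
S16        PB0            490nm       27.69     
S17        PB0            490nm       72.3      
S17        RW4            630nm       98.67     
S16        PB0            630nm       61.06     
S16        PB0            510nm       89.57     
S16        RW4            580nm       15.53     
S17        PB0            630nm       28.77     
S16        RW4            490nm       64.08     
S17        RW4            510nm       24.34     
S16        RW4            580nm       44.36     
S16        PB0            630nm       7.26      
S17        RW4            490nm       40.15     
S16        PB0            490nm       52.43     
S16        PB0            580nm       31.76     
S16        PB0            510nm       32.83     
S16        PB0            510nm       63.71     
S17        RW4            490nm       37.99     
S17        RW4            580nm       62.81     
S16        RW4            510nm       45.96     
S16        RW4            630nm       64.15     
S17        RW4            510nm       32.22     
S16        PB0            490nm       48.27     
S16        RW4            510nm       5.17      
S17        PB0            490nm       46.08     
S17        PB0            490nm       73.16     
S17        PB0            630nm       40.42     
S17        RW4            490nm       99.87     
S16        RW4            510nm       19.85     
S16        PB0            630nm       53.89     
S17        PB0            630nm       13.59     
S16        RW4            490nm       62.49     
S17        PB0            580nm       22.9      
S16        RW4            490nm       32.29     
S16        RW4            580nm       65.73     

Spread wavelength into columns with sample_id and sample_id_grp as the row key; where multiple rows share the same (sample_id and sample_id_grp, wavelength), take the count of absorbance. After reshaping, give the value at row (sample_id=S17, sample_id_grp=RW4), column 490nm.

3

Rows with sample_id=S17, sample_id_grp=RW4 and wavelength=490nm: absorbance values are 40.15, 37.99, 99.87.
3 rows match — count = 3.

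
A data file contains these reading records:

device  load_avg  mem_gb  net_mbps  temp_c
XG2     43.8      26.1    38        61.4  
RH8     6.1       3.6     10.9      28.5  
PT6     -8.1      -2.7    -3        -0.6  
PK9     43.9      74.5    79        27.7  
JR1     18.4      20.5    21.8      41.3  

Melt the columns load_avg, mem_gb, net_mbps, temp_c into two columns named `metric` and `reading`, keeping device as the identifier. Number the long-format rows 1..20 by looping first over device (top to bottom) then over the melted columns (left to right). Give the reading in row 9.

20 rows total (5 × 4). Row 9: index ⌊(9-1)/4⌋ = 2 into device → PT6; (9-1) mod 4 = 0 into the melted columns → load_avg.
So row 9 is (PT6, load_avg, -8.1); reading = -8.1.

-8.1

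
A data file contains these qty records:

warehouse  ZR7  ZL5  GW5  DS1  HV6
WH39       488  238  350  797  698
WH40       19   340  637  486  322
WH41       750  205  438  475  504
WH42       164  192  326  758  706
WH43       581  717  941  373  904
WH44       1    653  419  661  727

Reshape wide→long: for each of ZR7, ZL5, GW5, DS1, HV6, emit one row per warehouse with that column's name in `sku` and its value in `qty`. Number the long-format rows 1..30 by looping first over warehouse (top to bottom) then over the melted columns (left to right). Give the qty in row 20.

706

30 rows total (6 × 5). Row 20: index ⌊(20-1)/5⌋ = 3 into warehouse → WH42; (20-1) mod 5 = 4 into the melted columns → HV6.
So row 20 is (WH42, HV6, 706); qty = 706.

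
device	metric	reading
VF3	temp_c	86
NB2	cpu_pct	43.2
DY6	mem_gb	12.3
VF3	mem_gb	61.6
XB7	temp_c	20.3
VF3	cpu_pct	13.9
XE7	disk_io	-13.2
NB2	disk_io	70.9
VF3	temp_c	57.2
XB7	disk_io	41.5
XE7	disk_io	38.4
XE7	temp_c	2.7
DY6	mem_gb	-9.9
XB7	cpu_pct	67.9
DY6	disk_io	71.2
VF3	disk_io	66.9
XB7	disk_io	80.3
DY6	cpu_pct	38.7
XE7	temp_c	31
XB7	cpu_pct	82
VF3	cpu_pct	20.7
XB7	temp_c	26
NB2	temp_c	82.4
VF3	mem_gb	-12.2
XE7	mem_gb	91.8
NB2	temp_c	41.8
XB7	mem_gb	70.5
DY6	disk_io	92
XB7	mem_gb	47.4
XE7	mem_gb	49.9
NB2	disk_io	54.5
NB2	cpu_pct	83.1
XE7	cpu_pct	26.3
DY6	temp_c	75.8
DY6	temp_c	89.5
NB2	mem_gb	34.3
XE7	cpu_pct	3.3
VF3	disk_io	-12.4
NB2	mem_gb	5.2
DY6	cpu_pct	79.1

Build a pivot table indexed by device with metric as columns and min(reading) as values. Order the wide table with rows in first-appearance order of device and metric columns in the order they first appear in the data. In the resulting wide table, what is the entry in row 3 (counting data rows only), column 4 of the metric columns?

71.2

With rows in first-appearance order of device, row 3 is device=DY6. metric columns in first-appearance order: temp_c, cpu_pct, mem_gb, disk_io; column 4 is disk_io.
Long rows with device=DY6, metric=disk_io: min(71.2, 92) = 71.2.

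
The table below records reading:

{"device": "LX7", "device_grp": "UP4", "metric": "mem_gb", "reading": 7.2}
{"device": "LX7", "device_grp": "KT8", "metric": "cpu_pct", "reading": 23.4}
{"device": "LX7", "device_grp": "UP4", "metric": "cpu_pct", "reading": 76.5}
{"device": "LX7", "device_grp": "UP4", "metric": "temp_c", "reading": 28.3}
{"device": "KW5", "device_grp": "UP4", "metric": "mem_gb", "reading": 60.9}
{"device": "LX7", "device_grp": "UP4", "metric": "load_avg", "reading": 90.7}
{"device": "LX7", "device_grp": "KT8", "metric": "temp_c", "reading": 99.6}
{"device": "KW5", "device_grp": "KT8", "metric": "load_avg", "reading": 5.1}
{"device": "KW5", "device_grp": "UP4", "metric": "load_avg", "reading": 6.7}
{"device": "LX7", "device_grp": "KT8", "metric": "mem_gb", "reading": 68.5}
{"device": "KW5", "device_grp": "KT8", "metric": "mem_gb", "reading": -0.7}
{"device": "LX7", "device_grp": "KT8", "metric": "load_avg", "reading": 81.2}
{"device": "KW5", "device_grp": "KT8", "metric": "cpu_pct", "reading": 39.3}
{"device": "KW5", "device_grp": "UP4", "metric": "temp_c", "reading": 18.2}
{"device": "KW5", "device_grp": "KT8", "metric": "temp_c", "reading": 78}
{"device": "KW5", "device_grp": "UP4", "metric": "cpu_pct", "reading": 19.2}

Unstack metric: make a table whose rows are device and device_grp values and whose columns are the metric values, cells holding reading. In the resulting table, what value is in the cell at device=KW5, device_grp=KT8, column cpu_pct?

Wide layout: rows indexed by device and device_grp, columns are the 4 distinct metric values (mem_gb, cpu_pct, temp_c, load_avg).
Cell (device=KW5, device_grp=KT8, metric=cpu_pct) draws from the long row where device=KW5, device_grp=KT8 and metric=cpu_pct, which has reading=39.3.

39.3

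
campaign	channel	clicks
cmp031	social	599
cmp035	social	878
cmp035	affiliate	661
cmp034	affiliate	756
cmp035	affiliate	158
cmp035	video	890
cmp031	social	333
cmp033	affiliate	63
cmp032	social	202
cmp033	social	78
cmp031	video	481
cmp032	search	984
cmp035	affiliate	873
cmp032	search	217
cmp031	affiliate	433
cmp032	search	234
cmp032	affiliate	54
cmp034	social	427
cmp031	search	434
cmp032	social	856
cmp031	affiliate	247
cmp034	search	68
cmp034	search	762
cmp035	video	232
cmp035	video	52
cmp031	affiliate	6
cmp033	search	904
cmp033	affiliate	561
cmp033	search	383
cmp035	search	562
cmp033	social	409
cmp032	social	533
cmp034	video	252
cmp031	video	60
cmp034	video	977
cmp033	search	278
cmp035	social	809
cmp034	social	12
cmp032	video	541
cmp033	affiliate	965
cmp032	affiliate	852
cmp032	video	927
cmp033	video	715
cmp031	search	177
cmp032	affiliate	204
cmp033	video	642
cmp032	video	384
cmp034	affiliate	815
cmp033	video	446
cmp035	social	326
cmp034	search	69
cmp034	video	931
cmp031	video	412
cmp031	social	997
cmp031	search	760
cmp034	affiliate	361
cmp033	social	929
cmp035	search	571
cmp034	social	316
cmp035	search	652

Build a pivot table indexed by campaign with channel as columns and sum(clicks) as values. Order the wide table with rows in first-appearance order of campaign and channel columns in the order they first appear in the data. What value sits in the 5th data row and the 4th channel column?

1435

With rows in first-appearance order of campaign, row 5 is campaign=cmp032. channel columns in first-appearance order: social, affiliate, video, search; column 4 is search.
Long rows with campaign=cmp032, channel=search: 984 + 217 + 234 = 1435.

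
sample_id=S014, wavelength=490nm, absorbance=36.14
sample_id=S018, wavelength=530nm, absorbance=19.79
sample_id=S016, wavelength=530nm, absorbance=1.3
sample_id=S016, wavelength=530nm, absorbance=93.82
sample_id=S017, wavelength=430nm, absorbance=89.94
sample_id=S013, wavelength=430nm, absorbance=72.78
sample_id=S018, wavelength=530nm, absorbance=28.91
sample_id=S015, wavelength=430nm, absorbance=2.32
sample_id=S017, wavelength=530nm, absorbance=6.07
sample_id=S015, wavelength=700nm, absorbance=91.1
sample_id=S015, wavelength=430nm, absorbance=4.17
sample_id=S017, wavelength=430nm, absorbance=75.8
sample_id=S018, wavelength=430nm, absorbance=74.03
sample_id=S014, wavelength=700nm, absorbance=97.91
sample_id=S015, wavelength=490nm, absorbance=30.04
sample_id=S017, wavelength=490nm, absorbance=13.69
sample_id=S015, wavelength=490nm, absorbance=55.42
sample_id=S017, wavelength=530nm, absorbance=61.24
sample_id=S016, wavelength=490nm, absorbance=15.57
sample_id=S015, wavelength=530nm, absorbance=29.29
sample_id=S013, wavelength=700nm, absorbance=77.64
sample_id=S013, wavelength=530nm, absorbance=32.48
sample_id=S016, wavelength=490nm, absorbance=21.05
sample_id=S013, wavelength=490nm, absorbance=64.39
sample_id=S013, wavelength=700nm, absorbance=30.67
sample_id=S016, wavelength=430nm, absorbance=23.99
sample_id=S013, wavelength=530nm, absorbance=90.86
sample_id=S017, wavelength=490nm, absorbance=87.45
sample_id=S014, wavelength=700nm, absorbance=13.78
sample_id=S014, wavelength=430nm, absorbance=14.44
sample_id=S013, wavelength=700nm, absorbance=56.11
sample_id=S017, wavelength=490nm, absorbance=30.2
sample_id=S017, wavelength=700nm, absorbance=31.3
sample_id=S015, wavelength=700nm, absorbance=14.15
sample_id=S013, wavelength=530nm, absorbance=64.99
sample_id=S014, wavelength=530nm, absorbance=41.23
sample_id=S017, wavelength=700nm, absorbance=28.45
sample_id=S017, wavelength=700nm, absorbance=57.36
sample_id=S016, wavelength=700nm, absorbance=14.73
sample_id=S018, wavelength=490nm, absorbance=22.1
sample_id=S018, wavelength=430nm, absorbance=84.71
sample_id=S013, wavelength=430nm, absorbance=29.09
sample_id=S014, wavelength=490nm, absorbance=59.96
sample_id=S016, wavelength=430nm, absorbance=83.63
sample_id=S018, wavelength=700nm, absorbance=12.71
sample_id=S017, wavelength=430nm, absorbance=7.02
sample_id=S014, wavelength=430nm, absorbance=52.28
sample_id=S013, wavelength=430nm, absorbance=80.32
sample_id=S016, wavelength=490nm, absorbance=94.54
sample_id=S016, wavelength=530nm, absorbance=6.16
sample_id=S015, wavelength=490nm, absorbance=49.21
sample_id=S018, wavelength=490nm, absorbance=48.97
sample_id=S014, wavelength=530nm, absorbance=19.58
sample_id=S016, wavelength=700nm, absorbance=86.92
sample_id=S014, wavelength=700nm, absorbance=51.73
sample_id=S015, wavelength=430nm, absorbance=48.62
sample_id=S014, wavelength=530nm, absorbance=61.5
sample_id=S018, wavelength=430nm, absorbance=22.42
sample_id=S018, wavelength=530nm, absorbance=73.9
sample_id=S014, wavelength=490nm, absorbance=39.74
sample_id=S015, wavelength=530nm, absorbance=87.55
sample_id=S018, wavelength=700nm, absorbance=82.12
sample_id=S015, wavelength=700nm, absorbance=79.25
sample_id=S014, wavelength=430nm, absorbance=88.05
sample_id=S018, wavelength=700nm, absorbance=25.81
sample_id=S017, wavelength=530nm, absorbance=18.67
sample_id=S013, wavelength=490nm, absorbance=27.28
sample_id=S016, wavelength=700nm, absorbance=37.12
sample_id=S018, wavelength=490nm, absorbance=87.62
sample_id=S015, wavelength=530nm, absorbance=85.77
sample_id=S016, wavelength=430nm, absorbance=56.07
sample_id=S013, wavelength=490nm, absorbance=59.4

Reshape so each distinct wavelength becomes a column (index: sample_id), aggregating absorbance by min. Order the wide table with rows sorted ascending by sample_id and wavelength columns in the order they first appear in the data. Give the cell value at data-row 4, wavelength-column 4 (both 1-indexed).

14.73

With rows sorted ascending by sample_id, row 4 is sample_id=S016. wavelength columns in first-appearance order: 490nm, 530nm, 430nm, 700nm; column 4 is 700nm.
Long rows with sample_id=S016, wavelength=700nm: min(14.73, 86.92, 37.12) = 14.73.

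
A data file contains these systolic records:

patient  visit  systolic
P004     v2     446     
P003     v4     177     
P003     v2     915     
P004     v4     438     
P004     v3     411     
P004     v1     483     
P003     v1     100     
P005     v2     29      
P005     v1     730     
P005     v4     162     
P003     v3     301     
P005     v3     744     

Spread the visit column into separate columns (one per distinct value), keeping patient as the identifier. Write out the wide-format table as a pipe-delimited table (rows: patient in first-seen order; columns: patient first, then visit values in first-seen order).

Columns: patient plus the 4 distinct visit values (v2, v4, v3, v1).
For example, row P004 column v2 takes systolic=446 from the long row (P004, v2).

| patient | v2 | v4 | v3 | v1 |
| P004 | 446 | 438 | 411 | 483 |
| P003 | 915 | 177 | 301 | 100 |
| P005 | 29 | 162 | 744 | 730 |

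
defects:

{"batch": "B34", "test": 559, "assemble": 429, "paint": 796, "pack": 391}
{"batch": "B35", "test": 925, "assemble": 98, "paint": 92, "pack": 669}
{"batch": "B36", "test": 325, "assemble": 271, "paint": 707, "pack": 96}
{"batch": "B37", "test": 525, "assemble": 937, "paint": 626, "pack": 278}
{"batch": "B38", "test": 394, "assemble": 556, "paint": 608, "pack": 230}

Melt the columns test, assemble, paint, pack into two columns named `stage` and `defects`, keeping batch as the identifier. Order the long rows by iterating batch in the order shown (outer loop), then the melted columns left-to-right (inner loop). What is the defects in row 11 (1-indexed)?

707

20 rows total (5 × 4). Row 11: index ⌊(11-1)/4⌋ = 2 into batch → B36; (11-1) mod 4 = 2 into the melted columns → paint.
So row 11 is (B36, paint, 707); defects = 707.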